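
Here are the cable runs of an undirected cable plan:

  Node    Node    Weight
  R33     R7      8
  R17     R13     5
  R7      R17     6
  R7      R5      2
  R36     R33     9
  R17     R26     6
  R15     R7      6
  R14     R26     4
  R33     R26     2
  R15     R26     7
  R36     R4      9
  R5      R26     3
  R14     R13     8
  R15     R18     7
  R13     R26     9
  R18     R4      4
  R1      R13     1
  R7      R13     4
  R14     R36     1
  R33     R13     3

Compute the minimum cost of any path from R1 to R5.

Settle nodes by increasing distance from R1:
R1: 0
R13: 1  (via R1)
R33: 4  (via R13)
R7: 5  (via R13)
R17: 6  (via R13)
R26: 6  (via R33)
R5: 7  (via R7)
Shortest route: R1 → R13 → R7 → R5 = 7.

7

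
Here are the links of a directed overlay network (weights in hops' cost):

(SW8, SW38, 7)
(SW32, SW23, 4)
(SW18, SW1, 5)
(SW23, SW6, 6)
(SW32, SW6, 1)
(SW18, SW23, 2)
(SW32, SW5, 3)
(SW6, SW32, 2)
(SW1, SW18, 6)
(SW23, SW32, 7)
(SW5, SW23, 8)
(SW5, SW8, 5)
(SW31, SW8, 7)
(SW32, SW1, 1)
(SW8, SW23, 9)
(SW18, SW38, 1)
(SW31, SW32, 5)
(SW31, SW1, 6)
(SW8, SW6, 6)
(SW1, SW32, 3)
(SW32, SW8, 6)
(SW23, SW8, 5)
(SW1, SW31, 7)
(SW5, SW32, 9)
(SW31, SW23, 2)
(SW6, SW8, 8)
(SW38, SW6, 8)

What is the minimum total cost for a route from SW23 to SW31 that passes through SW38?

Best SW23 to SW38: SW23–SW8–SW38 costing 12
Best SW38 to SW31: SW38–SW6–SW32–SW1–SW31 costing 18
Total via SW38: 12 + 18 = 30 hops' cost.

30 hops' cost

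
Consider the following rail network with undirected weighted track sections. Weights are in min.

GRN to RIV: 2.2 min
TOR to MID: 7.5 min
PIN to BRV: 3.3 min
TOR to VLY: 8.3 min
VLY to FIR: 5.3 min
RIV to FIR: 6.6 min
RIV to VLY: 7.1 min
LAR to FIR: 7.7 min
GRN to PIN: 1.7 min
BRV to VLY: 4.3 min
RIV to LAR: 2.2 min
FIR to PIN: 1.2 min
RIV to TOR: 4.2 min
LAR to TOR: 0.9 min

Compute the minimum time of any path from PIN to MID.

14.5 min

Shortest distances from PIN:
PIN: 0
FIR: 1.2  (via PIN)
GRN: 1.7  (via PIN)
BRV: 3.3  (via PIN)
RIV: 3.9  (via GRN)
LAR: 6.1  (via RIV)
VLY: 6.5  (via FIR)
TOR: 7  (via LAR)
MID: 14.5  (via TOR)
Shortest route: PIN–GRN–RIV–LAR–TOR–MID = 14.5 min.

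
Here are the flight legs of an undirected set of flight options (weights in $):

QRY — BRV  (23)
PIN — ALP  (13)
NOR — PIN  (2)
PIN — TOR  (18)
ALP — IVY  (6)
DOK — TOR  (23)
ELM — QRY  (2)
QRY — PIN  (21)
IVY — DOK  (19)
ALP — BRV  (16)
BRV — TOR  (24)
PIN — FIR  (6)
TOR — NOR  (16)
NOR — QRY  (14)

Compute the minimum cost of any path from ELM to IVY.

$37

Candidate routes:
ELM → QRY → NOR → PIN → ALP → IVY: 2+14+2+13+6 = 37
ELM → QRY → NOR → TOR → PIN → ALP → IVY: 2+14+16+18+13+6 = 69
ELM → QRY → BRV → ALP → IVY: 2+23+16+6 = 47
ELM → QRY → PIN → ALP → IVY: 2+21+13+6 = 42
Cheapest is ELM → QRY → NOR → PIN → ALP → IVY at $37.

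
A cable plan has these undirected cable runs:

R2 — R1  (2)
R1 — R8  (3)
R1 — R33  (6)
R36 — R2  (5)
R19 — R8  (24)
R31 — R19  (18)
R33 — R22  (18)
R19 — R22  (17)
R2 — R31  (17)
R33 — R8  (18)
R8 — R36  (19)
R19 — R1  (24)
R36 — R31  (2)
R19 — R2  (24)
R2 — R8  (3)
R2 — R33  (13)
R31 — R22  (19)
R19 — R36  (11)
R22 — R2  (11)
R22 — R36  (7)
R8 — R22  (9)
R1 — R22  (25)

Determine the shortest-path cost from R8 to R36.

8

Running Dijkstra from R8:
R8: 0
R1: 3  (via R8)
R2: 3  (via R8)
R36: 8  (via R2)
Shortest route: R8–R2–R36 = 8.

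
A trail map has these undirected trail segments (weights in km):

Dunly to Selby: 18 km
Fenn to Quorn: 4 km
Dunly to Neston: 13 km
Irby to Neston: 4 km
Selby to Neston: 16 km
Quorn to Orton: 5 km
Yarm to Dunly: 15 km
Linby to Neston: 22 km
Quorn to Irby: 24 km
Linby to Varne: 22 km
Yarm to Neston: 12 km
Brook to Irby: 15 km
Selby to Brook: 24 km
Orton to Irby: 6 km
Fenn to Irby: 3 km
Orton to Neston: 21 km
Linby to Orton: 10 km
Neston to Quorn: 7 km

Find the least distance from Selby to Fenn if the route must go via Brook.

Best Selby to Brook: Selby → Brook costing 24
Best Brook to Fenn: Brook → Irby → Fenn costing 18
Total via Brook: 24 + 18 = 42 km.

42 km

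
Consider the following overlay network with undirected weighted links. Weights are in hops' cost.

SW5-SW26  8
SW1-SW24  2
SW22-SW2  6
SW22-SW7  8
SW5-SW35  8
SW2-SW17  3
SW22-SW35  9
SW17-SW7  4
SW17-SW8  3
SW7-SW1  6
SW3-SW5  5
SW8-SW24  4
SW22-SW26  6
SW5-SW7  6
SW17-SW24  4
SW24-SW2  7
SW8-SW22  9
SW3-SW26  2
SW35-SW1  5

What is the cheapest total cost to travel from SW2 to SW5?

Settle nodes by increasing distance from SW2:
SW2: 0
SW17: 3  (via SW2)
SW8: 6  (via SW17)
SW22: 6  (via SW2)
SW24: 7  (via SW2)
SW7: 7  (via SW17)
SW1: 9  (via SW24)
SW26: 12  (via SW22)
SW5: 13  (via SW7)
Shortest route: SW2 → SW17 → SW7 → SW5 = 13 hops' cost.

13 hops' cost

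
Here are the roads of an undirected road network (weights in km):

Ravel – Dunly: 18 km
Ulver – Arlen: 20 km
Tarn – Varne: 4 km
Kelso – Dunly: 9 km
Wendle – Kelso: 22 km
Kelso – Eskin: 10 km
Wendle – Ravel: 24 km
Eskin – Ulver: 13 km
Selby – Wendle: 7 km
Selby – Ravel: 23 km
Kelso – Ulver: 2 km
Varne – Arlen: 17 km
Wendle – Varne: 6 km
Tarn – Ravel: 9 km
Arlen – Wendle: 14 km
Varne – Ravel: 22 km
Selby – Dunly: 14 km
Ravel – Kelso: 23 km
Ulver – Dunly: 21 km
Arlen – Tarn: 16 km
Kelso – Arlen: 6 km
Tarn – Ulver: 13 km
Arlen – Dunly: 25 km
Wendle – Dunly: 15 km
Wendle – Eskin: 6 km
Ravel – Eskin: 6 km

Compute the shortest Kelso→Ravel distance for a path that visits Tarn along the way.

Best Kelso to Tarn: Kelso → Ulver → Tarn costing 15
Best Tarn to Ravel: Tarn → Ravel costing 9
Total via Tarn: 15 + 9 = 24 km.

24 km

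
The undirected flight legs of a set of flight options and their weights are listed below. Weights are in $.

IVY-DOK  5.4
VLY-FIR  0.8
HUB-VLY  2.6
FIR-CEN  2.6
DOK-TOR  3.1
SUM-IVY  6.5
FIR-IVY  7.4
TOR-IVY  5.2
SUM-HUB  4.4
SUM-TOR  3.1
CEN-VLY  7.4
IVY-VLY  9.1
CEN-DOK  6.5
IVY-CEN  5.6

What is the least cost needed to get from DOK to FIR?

$9.1

Settle nodes by increasing distance from DOK:
DOK: 0
TOR: 3.1  (via DOK)
IVY: 5.4  (via DOK)
SUM: 6.2  (via TOR)
CEN: 6.5  (via DOK)
FIR: 9.1  (via CEN)
Shortest route: DOK–CEN–FIR = $9.1.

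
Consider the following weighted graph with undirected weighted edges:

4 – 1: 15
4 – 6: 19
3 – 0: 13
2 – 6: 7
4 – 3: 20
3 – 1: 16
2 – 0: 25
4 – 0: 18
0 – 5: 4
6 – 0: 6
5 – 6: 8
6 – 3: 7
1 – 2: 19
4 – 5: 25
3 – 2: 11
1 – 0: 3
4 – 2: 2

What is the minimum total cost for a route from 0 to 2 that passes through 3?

24

Shortest 0→3: 0 → 3 = 13
Best 3 to 2: 3 → 2 costing 11
Total via 3: 13 + 11 = 24.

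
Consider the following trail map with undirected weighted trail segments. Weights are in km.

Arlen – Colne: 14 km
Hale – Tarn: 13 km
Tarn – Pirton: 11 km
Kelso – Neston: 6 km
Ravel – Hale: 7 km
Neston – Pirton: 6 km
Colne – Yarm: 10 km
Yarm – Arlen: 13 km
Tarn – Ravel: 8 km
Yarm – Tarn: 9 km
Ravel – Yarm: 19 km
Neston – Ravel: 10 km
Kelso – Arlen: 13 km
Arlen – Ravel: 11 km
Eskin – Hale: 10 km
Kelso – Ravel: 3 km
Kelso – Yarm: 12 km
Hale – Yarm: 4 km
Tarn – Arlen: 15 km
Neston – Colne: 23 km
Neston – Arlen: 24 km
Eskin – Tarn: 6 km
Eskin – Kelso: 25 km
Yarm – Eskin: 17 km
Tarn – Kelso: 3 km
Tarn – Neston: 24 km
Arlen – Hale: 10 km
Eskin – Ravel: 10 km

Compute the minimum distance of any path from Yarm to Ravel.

Shortest distances from Yarm:
Yarm: 0
Hale: 4  (via Yarm)
Tarn: 9  (via Yarm)
Colne: 10  (via Yarm)
Ravel: 11  (via Hale)
Shortest route: Yarm–Hale–Ravel = 11 km.

11 km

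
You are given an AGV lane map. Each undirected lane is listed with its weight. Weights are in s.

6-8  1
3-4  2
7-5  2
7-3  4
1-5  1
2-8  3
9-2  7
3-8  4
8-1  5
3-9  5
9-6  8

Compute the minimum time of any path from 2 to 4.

9 s

Running Dijkstra from 2:
2: 0
8: 3  (via 2)
6: 4  (via 8)
3: 7  (via 8)
9: 7  (via 2)
1: 8  (via 8)
4: 9  (via 3)
Shortest route: 2–8–3–4 = 9 s.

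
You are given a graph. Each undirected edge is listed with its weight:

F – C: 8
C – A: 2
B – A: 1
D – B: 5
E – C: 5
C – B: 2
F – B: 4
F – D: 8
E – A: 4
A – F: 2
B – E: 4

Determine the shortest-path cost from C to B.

Settle nodes by increasing distance from C:
C: 0
A: 2  (via C)
B: 2  (via C)
Shortest route: C–B = 2.

2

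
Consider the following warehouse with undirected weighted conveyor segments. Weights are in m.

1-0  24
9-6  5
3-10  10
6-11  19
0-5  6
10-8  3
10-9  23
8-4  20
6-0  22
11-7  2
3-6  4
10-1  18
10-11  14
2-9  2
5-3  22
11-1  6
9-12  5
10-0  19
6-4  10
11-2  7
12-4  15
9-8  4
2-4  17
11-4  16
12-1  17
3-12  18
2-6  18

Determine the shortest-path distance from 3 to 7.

20 m

Running Dijkstra from 3:
3: 0
6: 4  (via 3)
9: 9  (via 6)
10: 10  (via 3)
2: 11  (via 9)
8: 13  (via 9)
4: 14  (via 6)
12: 14  (via 9)
11: 18  (via 2)
7: 20  (via 11)
Shortest route: 3–6–9–2–11–7 = 20 m.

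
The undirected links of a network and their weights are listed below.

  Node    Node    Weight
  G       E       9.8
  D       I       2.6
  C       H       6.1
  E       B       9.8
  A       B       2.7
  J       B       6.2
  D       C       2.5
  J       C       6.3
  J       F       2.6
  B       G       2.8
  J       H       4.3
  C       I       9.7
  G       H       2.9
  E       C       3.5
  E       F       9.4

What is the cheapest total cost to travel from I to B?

16.9

Enumerating some paths:
I - D - C - J - B: 2.6+2.5+6.3+6.2 = 17.6
I - D - C - H - G - B: 2.6+2.5+6.1+2.9+2.8 = 16.9
Cheapest is I - D - C - H - G - B at 16.9.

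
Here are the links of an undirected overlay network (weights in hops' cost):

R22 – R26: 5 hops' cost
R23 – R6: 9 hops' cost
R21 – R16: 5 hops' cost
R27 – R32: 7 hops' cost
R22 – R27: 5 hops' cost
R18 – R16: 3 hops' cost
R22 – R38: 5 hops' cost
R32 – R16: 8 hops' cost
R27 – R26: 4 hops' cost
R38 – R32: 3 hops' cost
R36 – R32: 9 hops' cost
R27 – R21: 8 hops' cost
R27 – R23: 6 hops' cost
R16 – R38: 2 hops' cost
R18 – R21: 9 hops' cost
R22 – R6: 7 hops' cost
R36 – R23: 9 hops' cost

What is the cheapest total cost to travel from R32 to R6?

15 hops' cost

Candidate routes:
R32–R38–R22–R6: 3+5+7 = 15
R32–R27–R22–R6: 7+5+7 = 19
The minimum is 15 hops' cost via R32–R38–R22–R6.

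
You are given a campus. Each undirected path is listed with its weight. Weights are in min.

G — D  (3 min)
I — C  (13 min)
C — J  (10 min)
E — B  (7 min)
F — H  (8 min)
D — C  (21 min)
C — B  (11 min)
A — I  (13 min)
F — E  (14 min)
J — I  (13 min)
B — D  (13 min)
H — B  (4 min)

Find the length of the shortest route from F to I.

Enumerating some paths:
F–H–B–C–J–I: 8+4+11+10+13 = 46
F–E–B–C–I: 14+7+11+13 = 45
F–E–B–C–J–I: 14+7+11+10+13 = 55
F–H–B–C–I: 8+4+11+13 = 36
Cheapest is F–H–B–C–I at 36 min.

36 min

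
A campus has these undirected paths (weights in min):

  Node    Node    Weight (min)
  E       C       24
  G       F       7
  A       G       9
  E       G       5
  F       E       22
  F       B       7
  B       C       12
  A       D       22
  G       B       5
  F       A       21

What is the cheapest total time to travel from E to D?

Shortest distances from E:
E: 0
G: 5  (via E)
B: 10  (via G)
F: 12  (via G)
A: 14  (via G)
C: 22  (via B)
D: 36  (via A)
Shortest route: E–G–A–D = 36 min.

36 min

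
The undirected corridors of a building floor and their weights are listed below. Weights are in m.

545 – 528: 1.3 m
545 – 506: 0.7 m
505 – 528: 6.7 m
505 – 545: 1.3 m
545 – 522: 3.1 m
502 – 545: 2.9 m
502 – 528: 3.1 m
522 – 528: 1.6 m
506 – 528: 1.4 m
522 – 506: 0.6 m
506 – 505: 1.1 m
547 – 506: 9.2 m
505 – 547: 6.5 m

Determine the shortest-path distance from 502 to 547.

10.7 m

Compare a few routes:
502 - 528 - 545 - 505 - 547: 3.1+1.3+1.3+6.5 = 12.2
502 - 545 - 506 - 505 - 547: 2.9+0.7+1.1+6.5 = 11.2
502 - 528 - 506 - 505 - 547: 3.1+1.4+1.1+6.5 = 12.1
502 - 545 - 505 - 547: 2.9+1.3+6.5 = 10.7
Cheapest is 502 - 545 - 505 - 547 at 10.7 m.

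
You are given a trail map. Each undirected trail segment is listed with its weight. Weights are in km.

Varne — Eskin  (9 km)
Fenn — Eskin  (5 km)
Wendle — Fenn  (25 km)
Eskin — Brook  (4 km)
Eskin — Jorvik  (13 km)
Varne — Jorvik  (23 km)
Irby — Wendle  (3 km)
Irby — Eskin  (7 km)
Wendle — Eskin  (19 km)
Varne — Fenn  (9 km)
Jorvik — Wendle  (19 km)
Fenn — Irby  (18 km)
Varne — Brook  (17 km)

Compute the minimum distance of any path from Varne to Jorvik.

Candidate routes:
Varne - Brook - Eskin - Jorvik: 17+4+13 = 34
Varne - Fenn - Eskin - Jorvik: 9+5+13 = 27
Varne - Eskin - Jorvik: 9+13 = 22
Varne - Jorvik: 23 = 23
The minimum is 22 km via Varne - Eskin - Jorvik.

22 km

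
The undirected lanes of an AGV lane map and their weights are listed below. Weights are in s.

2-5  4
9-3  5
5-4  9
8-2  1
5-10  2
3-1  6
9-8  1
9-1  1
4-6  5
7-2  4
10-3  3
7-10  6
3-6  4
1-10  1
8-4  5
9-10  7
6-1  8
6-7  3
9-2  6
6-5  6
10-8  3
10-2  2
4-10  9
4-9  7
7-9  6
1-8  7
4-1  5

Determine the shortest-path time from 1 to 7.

Running Dijkstra from 1:
1: 0
9: 1  (via 1)
10: 1  (via 1)
8: 2  (via 9)
2: 3  (via 10)
5: 3  (via 10)
3: 4  (via 10)
4: 5  (via 1)
7: 7  (via 9)
Shortest route: 1–9–7 = 7 s.

7 s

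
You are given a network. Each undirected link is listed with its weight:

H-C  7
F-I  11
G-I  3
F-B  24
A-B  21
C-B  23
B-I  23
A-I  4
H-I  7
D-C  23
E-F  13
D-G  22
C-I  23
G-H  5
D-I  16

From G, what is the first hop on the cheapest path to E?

I

Candidate routes:
G–H–C–I–F–E: 5+7+23+11+13 = 59
G–H–I–F–E: 5+7+11+13 = 36
G–I–F–E: 3+11+13 = 27
Cheapest is G–I–F–E at 27.
So from G the first move is to I.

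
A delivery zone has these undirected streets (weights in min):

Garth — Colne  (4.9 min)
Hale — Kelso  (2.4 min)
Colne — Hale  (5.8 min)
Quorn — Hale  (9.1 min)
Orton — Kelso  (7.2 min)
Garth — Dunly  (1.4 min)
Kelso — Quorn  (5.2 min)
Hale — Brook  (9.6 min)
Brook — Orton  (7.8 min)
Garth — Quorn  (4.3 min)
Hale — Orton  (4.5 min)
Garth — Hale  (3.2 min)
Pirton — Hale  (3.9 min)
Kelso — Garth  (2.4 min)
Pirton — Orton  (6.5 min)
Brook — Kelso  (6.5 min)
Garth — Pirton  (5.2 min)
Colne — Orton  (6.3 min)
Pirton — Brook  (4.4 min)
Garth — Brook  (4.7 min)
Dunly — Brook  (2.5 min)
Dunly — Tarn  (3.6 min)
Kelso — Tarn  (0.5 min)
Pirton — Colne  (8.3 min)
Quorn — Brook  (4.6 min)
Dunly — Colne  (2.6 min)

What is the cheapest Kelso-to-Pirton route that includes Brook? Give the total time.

Best Kelso to Brook: Kelso → Garth → Dunly → Brook costing 6.3
Best Brook to Pirton: Brook → Pirton costing 4.4
Total via Brook: 6.3 + 4.4 = 10.7 min.

10.7 min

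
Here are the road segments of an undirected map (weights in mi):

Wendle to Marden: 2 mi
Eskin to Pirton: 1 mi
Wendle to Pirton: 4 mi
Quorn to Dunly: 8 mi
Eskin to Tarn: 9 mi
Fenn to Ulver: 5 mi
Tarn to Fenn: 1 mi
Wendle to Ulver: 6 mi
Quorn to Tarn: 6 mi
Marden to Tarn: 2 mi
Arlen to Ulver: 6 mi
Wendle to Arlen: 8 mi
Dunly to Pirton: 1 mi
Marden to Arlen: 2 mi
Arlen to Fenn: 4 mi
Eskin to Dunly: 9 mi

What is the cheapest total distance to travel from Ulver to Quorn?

Enumerating some paths:
Ulver–Wendle–Marden–Tarn–Quorn: 6+2+2+6 = 16
Ulver–Arlen–Fenn–Tarn–Quorn: 6+4+1+6 = 17
Ulver–Arlen–Marden–Tarn–Quorn: 6+2+2+6 = 16
Ulver–Fenn–Tarn–Quorn: 5+1+6 = 12
Cheapest is Ulver–Fenn–Tarn–Quorn at 12 mi.

12 mi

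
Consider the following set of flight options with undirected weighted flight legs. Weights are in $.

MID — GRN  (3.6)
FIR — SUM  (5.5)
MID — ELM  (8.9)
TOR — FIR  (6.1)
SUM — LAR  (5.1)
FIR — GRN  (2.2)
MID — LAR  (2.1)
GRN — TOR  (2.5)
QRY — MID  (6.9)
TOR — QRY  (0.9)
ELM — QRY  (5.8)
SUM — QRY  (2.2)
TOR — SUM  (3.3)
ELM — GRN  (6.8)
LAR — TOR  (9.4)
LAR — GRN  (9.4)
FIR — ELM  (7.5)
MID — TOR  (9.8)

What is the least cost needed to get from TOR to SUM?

$3.1

Running Dijkstra from TOR:
TOR: 0
QRY: 0.9  (via TOR)
GRN: 2.5  (via TOR)
SUM: 3.1  (via QRY)
Shortest route: TOR–QRY–SUM = $3.1.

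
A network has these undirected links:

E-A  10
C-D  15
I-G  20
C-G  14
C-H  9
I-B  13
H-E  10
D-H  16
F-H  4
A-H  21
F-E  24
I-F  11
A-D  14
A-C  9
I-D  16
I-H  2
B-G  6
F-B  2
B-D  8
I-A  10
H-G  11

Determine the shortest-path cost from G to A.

Compare a few routes:
G → B → D → A: 6+8+14 = 28
G → B → F → H → I → A: 6+2+4+2+10 = 24
G → H → I → A: 11+2+10 = 23
The minimum is 23 via G → H → I → A.

23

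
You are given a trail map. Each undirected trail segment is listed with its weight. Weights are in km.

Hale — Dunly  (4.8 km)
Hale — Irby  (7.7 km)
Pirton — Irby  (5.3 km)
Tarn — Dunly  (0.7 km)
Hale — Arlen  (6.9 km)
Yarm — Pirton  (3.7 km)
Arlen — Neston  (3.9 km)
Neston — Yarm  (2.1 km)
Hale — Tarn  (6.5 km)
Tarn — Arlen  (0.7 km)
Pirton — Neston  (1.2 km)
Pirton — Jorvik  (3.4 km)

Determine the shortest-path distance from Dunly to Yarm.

Compare a few routes:
Dunly - Tarn - Arlen - Neston - Yarm: 0.7+0.7+3.9+2.1 = 7.4
Dunly - Tarn - Arlen - Neston - Pirton - Yarm: 0.7+0.7+3.9+1.2+3.7 = 10.2
Dunly - Hale - Tarn - Arlen - Neston - Yarm: 4.8+6.5+0.7+3.9+2.1 = 18
Dunly - Hale - Arlen - Neston - Yarm: 4.8+6.9+3.9+2.1 = 17.7
Cheapest is Dunly - Tarn - Arlen - Neston - Yarm at 7.4 km.

7.4 km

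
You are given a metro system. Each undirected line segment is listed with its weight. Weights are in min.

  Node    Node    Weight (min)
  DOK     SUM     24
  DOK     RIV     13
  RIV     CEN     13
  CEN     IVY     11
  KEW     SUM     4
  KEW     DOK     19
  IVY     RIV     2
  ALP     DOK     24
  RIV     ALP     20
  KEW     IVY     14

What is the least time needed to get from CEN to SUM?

29 min

Shortest distances from CEN:
CEN: 0
IVY: 11  (via CEN)
RIV: 13  (via CEN)
KEW: 25  (via IVY)
DOK: 26  (via RIV)
SUM: 29  (via KEW)
Shortest route: CEN → IVY → KEW → SUM = 29 min.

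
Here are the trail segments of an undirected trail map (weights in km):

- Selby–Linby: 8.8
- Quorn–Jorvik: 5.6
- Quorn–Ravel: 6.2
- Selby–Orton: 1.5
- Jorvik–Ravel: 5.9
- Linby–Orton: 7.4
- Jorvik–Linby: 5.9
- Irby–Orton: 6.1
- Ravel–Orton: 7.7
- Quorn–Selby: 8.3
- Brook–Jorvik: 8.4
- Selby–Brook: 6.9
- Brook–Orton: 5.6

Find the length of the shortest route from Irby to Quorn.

Running Dijkstra from Irby:
Irby: 0
Orton: 6.1  (via Irby)
Selby: 7.6  (via Orton)
Brook: 11.7  (via Orton)
Linby: 13.5  (via Orton)
Ravel: 13.8  (via Orton)
Quorn: 15.9  (via Selby)
Shortest route: Irby → Orton → Selby → Quorn = 15.9 km.

15.9 km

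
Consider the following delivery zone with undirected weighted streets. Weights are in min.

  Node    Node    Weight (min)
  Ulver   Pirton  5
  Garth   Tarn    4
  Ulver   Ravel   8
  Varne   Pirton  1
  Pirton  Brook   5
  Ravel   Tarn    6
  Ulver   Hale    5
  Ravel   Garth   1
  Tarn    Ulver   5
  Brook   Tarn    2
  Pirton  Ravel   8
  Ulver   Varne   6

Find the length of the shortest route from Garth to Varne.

Settle nodes by increasing distance from Garth:
Garth: 0
Ravel: 1  (via Garth)
Tarn: 4  (via Garth)
Brook: 6  (via Tarn)
Pirton: 9  (via Ravel)
Ulver: 9  (via Ravel)
Varne: 10  (via Pirton)
Shortest route: Garth → Ravel → Pirton → Varne = 10 min.

10 min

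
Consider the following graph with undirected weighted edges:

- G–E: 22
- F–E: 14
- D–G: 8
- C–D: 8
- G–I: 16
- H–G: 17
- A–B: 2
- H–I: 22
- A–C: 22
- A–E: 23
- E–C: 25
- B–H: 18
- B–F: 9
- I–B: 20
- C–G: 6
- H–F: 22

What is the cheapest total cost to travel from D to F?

Enumerating some paths:
D–G–E–F: 8+22+14 = 44
D–C–A–B–F: 8+22+2+9 = 41
The minimum is 41 via D–C–A–B–F.

41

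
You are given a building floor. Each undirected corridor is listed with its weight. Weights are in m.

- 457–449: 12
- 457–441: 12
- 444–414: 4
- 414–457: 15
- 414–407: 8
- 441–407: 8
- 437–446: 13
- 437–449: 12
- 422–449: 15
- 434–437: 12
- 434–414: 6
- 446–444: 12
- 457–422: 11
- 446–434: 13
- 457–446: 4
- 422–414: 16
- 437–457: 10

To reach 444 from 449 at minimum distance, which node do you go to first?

Enumerating some paths:
449 - 457 - 414 - 444: 12+15+4 = 31
449 - 457 - 446 - 444: 12+4+12 = 28
449 - 437 - 434 - 414 - 444: 12+12+6+4 = 34
The minimum is 28 m via 449 - 457 - 446 - 444.
So from 449 the first move is to 457.

457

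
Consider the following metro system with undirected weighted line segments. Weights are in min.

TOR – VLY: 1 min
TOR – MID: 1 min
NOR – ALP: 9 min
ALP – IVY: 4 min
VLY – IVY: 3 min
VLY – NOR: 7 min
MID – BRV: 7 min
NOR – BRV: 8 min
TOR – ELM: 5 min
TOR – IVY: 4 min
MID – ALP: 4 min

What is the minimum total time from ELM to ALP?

Compare a few routes:
ELM → TOR → VLY → IVY → ALP: 5+1+3+4 = 13
ELM → TOR → IVY → ALP: 5+4+4 = 13
ELM → TOR → MID → ALP: 5+1+4 = 10
The minimum is 10 min via ELM → TOR → MID → ALP.

10 min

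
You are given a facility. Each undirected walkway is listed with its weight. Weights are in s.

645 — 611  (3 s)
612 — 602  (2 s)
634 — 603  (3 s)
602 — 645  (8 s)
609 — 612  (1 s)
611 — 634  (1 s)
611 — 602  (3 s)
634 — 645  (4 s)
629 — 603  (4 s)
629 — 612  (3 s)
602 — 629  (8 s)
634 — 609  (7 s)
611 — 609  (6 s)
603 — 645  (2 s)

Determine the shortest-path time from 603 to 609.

8 s

Settle nodes by increasing distance from 603:
603: 0
645: 2  (via 603)
634: 3  (via 603)
611: 4  (via 634)
629: 4  (via 603)
612: 7  (via 629)
602: 7  (via 611)
609: 8  (via 612)
Shortest route: 603–629–612–609 = 8 s.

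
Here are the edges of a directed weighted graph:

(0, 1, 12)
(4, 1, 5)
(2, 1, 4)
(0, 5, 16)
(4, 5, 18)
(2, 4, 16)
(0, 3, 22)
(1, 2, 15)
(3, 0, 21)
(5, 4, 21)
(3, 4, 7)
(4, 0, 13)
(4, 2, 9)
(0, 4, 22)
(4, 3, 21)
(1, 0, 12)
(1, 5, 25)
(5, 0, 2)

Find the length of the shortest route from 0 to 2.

Candidate routes:
0 - 3 - 4 - 2: 22+7+9 = 38
0 - 4 - 2: 22+9 = 31
0 - 1 - 2: 12+15 = 27
0 - 4 - 1 - 2: 22+5+15 = 42
The minimum is 27 via 0 - 1 - 2.

27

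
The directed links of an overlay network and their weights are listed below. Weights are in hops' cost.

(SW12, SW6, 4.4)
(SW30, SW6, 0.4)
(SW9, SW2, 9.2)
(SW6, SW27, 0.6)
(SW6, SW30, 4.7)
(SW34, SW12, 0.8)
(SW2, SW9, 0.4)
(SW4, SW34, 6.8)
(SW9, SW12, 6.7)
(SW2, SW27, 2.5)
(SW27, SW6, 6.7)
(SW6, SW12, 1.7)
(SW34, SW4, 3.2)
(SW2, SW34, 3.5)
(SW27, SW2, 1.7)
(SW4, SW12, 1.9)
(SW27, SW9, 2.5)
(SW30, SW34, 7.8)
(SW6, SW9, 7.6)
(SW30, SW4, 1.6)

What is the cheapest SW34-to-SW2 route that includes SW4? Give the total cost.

Best SW34 to SW4: SW34–SW4 costing 3.2
Shortest SW4→SW2: SW4–SW12–SW6–SW27–SW2 = 8.6
Total via SW4: 3.2 + 8.6 = 11.8 hops' cost.

11.8 hops' cost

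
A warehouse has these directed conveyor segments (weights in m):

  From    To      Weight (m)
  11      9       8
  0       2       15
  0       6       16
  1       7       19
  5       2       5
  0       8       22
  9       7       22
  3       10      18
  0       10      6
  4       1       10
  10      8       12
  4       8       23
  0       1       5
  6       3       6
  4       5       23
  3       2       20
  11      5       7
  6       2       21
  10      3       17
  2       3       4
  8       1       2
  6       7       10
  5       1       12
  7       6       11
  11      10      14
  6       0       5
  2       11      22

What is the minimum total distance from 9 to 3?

39 m

Compare a few routes:
9 - 7 - 6 - 0 - 2 - 3: 22+11+5+15+4 = 57
9 - 7 - 6 - 2 - 3: 22+11+21+4 = 58
9 - 7 - 6 - 0 - 10 - 3: 22+11+5+6+17 = 61
9 - 7 - 6 - 3: 22+11+6 = 39
The minimum is 39 m via 9 - 7 - 6 - 3.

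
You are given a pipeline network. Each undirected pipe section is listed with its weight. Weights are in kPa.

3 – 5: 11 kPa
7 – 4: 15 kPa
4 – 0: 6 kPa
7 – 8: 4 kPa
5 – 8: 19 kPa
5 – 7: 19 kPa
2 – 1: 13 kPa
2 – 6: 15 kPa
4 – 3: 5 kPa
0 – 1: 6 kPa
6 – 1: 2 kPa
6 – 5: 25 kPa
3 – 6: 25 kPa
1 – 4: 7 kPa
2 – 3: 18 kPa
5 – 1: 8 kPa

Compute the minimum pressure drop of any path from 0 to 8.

25 kPa

Settle nodes by increasing distance from 0:
0: 0
1: 6  (via 0)
4: 6  (via 0)
6: 8  (via 1)
3: 11  (via 4)
5: 14  (via 1)
2: 19  (via 1)
7: 21  (via 4)
8: 25  (via 7)
Shortest route: 0–4–7–8 = 25 kPa.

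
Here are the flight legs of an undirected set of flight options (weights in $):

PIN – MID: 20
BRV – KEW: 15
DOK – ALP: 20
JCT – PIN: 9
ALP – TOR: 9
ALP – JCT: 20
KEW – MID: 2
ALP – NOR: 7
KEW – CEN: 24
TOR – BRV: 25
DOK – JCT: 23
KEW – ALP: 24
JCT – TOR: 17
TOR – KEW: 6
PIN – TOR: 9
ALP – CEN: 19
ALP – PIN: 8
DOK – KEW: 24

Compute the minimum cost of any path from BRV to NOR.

$37

Candidate routes:
BRV–KEW–ALP–NOR: 15+24+7 = 46
BRV–KEW–TOR–ALP–NOR: 15+6+9+7 = 37
BRV–TOR–ALP–NOR: 25+9+7 = 41
BRV–KEW–TOR–PIN–ALP–NOR: 15+6+9+8+7 = 45
The minimum is $37 via BRV–KEW–TOR–ALP–NOR.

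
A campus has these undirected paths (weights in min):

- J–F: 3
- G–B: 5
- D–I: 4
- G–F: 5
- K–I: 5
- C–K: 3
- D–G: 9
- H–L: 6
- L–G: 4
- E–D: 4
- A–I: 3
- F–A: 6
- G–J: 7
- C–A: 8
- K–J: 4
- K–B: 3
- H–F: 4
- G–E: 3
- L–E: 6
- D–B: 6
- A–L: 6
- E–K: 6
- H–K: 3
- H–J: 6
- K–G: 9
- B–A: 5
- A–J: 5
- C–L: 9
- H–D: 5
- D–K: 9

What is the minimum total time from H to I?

Enumerating some paths:
H–K–I: 3+5 = 8
H–F–A–I: 4+6+3 = 13
H–D–I: 5+4 = 9
H–J–A–I: 6+5+3 = 14
The minimum is 8 min via H–K–I.

8 min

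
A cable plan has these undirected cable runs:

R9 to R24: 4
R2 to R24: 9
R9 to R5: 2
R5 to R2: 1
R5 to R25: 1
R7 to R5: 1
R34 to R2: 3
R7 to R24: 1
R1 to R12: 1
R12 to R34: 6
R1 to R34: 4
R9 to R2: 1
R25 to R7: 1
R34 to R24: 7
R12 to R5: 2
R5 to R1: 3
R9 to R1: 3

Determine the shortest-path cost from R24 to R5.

2

Settle nodes by increasing distance from R24:
R24: 0
R7: 1  (via R24)
R5: 2  (via R7)
Shortest route: R24 → R7 → R5 = 2.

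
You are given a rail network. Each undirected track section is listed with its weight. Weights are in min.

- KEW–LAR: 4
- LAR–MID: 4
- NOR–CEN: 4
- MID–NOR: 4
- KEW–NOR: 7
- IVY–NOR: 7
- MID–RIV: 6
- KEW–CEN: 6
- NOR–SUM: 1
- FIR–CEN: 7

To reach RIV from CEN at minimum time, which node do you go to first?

Compare a few routes:
CEN → NOR → KEW → LAR → MID → RIV: 4+7+4+4+6 = 25
CEN → KEW → NOR → MID → RIV: 6+7+4+6 = 23
CEN → NOR → MID → RIV: 4+4+6 = 14
CEN → KEW → LAR → MID → RIV: 6+4+4+6 = 20
Cheapest is CEN → NOR → MID → RIV at 14 min.
So from CEN the first move is to NOR.

NOR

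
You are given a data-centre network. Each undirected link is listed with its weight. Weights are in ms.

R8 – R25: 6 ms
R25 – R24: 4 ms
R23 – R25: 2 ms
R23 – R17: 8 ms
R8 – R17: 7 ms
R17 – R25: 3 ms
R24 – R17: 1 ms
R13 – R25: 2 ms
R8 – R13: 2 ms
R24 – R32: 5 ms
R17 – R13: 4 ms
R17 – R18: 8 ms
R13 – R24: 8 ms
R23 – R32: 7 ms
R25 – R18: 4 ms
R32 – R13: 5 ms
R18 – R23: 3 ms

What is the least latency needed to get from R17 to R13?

Settle nodes by increasing distance from R17:
R17: 0
R24: 1  (via R17)
R25: 3  (via R17)
R13: 4  (via R17)
Shortest route: R17 → R13 = 4 ms.

4 ms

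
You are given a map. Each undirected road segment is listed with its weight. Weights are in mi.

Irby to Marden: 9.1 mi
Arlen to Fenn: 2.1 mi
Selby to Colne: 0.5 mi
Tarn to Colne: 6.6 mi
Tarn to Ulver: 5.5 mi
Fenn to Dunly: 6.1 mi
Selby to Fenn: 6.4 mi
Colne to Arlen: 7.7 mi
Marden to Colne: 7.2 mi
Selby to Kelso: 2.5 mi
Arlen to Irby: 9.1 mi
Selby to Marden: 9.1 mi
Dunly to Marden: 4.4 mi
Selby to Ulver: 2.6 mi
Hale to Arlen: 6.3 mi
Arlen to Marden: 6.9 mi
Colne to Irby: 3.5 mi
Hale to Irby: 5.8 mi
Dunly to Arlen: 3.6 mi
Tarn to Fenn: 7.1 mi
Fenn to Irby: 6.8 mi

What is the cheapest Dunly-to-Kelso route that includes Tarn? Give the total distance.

22.4 mi

Best Dunly to Tarn: Dunly–Arlen–Fenn–Tarn costing 12.8
Shortest Tarn→Kelso: Tarn–Colne–Selby–Kelso = 9.6
Total via Tarn: 12.8 + 9.6 = 22.4 mi.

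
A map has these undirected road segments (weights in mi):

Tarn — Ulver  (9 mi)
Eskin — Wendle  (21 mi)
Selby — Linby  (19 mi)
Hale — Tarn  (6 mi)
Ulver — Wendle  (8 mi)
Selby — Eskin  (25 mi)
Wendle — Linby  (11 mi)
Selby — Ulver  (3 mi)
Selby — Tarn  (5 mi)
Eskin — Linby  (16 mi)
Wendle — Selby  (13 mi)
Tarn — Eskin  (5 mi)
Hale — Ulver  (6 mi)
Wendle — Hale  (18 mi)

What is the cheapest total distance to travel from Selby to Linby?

Running Dijkstra from Selby:
Selby: 0
Ulver: 3  (via Selby)
Tarn: 5  (via Selby)
Hale: 9  (via Ulver)
Eskin: 10  (via Tarn)
Wendle: 11  (via Ulver)
Linby: 19  (via Selby)
Shortest route: Selby → Linby = 19 mi.

19 mi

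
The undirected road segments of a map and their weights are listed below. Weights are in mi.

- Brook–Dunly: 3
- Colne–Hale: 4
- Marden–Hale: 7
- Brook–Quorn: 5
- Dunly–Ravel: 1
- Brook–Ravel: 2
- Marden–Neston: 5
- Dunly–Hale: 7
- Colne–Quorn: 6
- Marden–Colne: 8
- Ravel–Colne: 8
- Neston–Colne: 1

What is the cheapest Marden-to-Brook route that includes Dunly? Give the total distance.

Best Marden to Dunly: Marden → Hale → Dunly costing 14
Shortest Dunly→Brook: Dunly → Brook = 3
Total via Dunly: 14 + 3 = 17 mi.

17 mi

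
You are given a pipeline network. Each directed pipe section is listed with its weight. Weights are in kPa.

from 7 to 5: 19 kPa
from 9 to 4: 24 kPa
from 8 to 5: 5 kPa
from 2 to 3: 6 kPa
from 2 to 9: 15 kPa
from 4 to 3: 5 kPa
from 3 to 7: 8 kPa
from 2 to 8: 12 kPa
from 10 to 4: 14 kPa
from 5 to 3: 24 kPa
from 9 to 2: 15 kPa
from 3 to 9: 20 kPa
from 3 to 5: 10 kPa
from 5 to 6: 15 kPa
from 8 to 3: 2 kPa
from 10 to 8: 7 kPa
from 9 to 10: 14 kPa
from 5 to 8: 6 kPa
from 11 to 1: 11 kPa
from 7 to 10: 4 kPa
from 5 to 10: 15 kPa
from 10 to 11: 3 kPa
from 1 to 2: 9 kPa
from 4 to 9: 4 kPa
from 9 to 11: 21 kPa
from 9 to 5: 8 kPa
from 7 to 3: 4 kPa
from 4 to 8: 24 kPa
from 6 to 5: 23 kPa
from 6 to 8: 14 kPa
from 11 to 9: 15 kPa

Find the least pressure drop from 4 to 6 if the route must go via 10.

Best 4 to 10: 4 → 3 → 7 → 10 costing 17
Best 10 to 6: 10 → 8 → 5 → 6 costing 27
Total via 10: 17 + 27 = 44 kPa.

44 kPa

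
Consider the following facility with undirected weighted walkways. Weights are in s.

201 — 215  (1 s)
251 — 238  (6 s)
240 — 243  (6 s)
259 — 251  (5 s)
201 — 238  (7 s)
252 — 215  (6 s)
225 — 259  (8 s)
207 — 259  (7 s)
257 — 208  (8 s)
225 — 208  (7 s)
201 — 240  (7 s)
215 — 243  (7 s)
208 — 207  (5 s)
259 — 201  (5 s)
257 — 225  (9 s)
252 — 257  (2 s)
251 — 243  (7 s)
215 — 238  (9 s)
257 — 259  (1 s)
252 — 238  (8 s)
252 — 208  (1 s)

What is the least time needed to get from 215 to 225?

14 s

Settle nodes by increasing distance from 215:
215: 0
201: 1  (via 215)
252: 6  (via 215)
259: 6  (via 201)
243: 7  (via 215)
257: 7  (via 259)
208: 7  (via 252)
240: 8  (via 201)
238: 8  (via 201)
251: 11  (via 259)
207: 12  (via 208)
225: 14  (via 259)
Shortest route: 215 → 201 → 259 → 225 = 14 s.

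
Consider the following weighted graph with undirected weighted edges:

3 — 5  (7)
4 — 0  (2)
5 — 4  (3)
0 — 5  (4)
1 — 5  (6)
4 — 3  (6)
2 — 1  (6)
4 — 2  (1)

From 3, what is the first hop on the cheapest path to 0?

Candidate routes:
3 → 4 → 5 → 0: 6+3+4 = 13
3 → 5 → 0: 7+4 = 11
3 → 4 → 0: 6+2 = 8
3 → 5 → 4 → 0: 7+3+2 = 12
Cheapest is 3 → 4 → 0 at 8.
So from 3 the first move is to 4.

4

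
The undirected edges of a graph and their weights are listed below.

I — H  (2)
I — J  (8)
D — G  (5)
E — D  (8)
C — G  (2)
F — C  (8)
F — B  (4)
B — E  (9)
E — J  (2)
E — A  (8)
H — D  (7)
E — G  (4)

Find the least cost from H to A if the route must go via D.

23

Shortest H→D: H → D = 7
Shortest D→A: D → E → A = 16
Total via D: 7 + 16 = 23.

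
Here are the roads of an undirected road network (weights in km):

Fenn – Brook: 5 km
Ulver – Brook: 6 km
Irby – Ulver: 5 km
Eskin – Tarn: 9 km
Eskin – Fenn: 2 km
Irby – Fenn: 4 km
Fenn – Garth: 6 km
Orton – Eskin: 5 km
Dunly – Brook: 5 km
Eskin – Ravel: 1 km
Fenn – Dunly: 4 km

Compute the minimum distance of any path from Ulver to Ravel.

Compare a few routes:
Ulver - Irby - Fenn - Eskin - Ravel: 5+4+2+1 = 12
Ulver - Brook - Fenn - Eskin - Ravel: 6+5+2+1 = 14
Ulver - Brook - Dunly - Fenn - Eskin - Ravel: 6+5+4+2+1 = 18
Cheapest is Ulver - Irby - Fenn - Eskin - Ravel at 12 km.

12 km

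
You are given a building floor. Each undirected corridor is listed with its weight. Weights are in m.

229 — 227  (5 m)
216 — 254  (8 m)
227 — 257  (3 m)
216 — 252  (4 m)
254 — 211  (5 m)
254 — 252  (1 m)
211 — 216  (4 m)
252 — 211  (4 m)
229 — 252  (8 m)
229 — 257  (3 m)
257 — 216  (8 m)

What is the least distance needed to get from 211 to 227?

Enumerating some paths:
211 → 252 → 216 → 257 → 227: 4+4+8+3 = 19
211 → 252 → 229 → 227: 4+8+5 = 17
211 → 252 → 229 → 257 → 227: 4+8+3+3 = 18
211 → 216 → 257 → 227: 4+8+3 = 15
The minimum is 15 m via 211 → 216 → 257 → 227.

15 m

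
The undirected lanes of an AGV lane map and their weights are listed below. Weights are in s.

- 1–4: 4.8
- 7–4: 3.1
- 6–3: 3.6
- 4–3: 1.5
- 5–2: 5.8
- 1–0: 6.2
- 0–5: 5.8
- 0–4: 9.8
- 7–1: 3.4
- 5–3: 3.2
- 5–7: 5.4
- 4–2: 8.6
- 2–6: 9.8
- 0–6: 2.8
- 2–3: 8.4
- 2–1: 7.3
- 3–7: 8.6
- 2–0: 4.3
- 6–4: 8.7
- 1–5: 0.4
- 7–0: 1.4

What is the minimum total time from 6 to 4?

Shortest distances from 6:
6: 0
0: 2.8  (via 6)
3: 3.6  (via 6)
7: 4.2  (via 0)
4: 5.1  (via 3)
Shortest route: 6 → 3 → 4 = 5.1 s.

5.1 s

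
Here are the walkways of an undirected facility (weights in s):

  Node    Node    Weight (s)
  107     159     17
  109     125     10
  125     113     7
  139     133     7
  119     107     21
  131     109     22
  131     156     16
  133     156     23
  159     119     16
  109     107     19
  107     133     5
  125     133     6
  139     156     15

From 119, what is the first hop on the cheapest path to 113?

107

Candidate routes:
119–107–133–125–113: 21+5+6+7 = 39
119–159–107–133–125–113: 16+17+5+6+7 = 51
The minimum is 39 s via 119–107–133–125–113.
So from 119 the first move is to 107.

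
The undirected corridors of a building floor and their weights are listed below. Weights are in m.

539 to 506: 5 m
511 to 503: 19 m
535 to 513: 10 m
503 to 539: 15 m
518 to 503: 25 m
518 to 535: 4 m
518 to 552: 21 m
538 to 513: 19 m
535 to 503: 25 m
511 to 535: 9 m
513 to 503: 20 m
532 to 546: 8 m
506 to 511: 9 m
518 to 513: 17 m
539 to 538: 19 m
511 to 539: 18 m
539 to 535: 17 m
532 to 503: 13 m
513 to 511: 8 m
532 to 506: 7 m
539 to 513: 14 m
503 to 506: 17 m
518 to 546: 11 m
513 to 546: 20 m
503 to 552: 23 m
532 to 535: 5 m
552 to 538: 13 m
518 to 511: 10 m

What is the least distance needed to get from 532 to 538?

31 m

Running Dijkstra from 532:
532: 0
535: 5  (via 532)
506: 7  (via 532)
546: 8  (via 532)
518: 9  (via 535)
539: 12  (via 506)
503: 13  (via 532)
511: 14  (via 535)
513: 15  (via 535)
552: 30  (via 518)
538: 31  (via 539)
Shortest route: 532–506–539–538 = 31 m.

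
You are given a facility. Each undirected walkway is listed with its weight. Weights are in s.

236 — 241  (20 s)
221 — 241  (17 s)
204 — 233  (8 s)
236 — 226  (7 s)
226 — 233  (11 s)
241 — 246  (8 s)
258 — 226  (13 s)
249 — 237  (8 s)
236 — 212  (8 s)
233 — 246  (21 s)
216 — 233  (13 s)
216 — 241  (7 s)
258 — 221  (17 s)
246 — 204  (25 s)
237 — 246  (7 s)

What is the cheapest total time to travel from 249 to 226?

47 s

Settle nodes by increasing distance from 249:
249: 0
237: 8  (via 249)
246: 15  (via 237)
241: 23  (via 246)
216: 30  (via 241)
233: 36  (via 246)
221: 40  (via 241)
204: 40  (via 246)
236: 43  (via 241)
226: 47  (via 233)
Shortest route: 249 → 237 → 246 → 233 → 226 = 47 s.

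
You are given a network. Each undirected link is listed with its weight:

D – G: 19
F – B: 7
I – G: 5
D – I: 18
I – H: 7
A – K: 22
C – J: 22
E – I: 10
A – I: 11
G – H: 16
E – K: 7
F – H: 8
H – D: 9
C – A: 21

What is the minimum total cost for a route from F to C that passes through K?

Best F to K: F → H → I → E → K costing 32
Best K to C: K → A → C costing 43
Total via K: 32 + 43 = 75.

75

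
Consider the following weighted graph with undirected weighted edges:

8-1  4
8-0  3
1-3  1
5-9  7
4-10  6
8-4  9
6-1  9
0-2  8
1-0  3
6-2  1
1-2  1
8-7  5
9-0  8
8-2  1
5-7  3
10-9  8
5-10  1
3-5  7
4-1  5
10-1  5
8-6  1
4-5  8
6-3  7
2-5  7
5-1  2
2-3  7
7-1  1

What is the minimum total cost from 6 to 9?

Settle nodes by increasing distance from 6:
6: 0
2: 1  (via 6)
8: 1  (via 6)
1: 2  (via 2)
3: 3  (via 1)
7: 3  (via 1)
0: 4  (via 8)
5: 4  (via 1)
10: 5  (via 5)
4: 7  (via 1)
9: 11  (via 5)
Shortest route: 6–2–1–5–9 = 11.

11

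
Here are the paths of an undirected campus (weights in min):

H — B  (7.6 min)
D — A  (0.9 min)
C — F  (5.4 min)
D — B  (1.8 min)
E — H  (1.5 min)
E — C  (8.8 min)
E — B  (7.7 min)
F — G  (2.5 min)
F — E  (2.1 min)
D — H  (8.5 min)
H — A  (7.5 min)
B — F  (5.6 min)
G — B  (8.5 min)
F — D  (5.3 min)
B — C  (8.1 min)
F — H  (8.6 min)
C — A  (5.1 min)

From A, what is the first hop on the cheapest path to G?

Enumerating some paths:
A–D–F–G: 0.9+5.3+2.5 = 8.7
A–D–B–F–G: 0.9+1.8+5.6+2.5 = 10.8
A–D–B–G: 0.9+1.8+8.5 = 11.2
Cheapest is A–D–F–G at 8.7 min.
So from A the first move is to D.

D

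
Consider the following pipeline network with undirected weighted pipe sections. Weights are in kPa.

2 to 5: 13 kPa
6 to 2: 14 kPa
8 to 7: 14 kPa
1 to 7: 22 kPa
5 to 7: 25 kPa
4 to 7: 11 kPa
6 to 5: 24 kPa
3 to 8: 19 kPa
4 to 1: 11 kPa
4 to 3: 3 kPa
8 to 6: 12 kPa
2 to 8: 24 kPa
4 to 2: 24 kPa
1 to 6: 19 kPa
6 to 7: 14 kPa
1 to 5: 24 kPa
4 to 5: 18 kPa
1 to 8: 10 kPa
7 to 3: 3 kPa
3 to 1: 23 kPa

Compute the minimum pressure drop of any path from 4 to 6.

20 kPa

Candidate routes:
4 → 3 → 7 → 6: 3+3+14 = 20
4 → 1 → 6: 11+19 = 30
4 → 7 → 6: 11+14 = 25
The minimum is 20 kPa via 4 → 3 → 7 → 6.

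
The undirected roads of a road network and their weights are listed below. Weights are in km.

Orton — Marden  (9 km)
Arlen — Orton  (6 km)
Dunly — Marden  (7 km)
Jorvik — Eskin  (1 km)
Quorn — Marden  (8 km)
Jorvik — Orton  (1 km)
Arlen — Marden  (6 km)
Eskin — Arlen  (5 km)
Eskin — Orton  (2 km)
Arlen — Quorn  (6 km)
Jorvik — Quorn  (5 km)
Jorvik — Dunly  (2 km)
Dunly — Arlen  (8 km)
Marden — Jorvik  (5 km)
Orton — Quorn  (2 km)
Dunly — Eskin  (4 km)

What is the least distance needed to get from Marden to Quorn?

8 km

Enumerating some paths:
Marden - Jorvik - Quorn: 5+5 = 10
Marden - Quorn: 8 = 8
Cheapest is Marden - Quorn at 8 km.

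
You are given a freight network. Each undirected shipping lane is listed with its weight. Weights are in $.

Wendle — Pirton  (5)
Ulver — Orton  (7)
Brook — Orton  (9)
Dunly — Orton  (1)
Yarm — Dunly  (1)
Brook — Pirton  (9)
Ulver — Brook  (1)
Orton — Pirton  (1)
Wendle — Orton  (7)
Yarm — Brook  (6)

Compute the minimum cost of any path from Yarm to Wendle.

Enumerating some paths:
Yarm–Dunly–Orton–Pirton–Wendle: 1+1+1+5 = 8
Yarm–Dunly–Orton–Wendle: 1+1+7 = 9
Yarm–Brook–Pirton–Wendle: 6+9+5 = 20
The minimum is $8 via Yarm–Dunly–Orton–Pirton–Wendle.

$8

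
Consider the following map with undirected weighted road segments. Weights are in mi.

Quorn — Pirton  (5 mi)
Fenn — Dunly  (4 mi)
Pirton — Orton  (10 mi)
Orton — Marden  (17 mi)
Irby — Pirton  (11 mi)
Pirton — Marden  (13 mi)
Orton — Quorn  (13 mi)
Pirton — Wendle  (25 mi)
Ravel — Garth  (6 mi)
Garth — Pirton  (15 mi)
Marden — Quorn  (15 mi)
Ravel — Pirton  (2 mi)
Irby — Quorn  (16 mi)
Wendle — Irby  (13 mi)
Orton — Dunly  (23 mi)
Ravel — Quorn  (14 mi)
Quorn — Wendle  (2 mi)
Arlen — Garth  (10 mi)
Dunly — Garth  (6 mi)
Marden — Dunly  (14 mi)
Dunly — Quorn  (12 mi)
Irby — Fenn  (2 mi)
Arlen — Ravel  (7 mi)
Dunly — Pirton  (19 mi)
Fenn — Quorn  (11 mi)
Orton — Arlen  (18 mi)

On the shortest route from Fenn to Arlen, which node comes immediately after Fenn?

Dunly

Compare a few routes:
Fenn → Quorn → Pirton → Ravel → Arlen: 11+5+2+7 = 25
Fenn → Irby → Pirton → Ravel → Arlen: 2+11+2+7 = 22
Fenn → Dunly → Garth → Ravel → Arlen: 4+6+6+7 = 23
Fenn → Dunly → Garth → Arlen: 4+6+10 = 20
Cheapest is Fenn → Dunly → Garth → Arlen at 20 mi.
So from Fenn the first move is to Dunly.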